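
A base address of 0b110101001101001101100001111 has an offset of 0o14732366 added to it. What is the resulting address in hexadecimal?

0x6da5005

0b110101001101001101100001111 = 0x6a69b0f in hexadecimal.
0o14732366 = 0x33b4f6 in hexadecimal.
Add column by column in base 16, right to left:
  f+6 = 5 carry 1
  0+f+1 = 0 carry 1
  b+4+1 = 0 carry 1
  9+b+1 = 5 carry 1
  6+3+1 = a
  a+3 = d
  6+0 = 6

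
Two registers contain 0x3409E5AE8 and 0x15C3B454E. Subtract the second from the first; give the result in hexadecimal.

0x1E463159A

Subtract column by column in base 16:
  8-E → A (borrow)
  E-4-1 → 9
  A-5 → 5
  5-4 → 1
  E-B → 3
  9-3 → 6
  0-C → 4 (borrow)
  4-5-1 → E (borrow)
  3-1-1 → 1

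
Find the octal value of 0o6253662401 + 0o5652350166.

Add column by column in base 8, right to left:
  1+6 = 7
  0+6 = 6
  4+1 = 5
  2+0 = 2
  6+5 = 3 carry 1
  6+3+1 = 2 carry 1
  3+2+1 = 6
  5+5 = 2 carry 1
  2+6+1 = 1 carry 1
  6+5+1 = 4 carry 1
  final carry 1

0o14126232567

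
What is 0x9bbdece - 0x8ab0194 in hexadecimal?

0x110dd3a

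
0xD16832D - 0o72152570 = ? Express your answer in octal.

0o1413326665

0xD16832D = 0o1505501455 in octal.
Subtract column by column in base 8:
  5-0 → 5
  5-7 → 6 (borrow)
  4-5-1 → 6 (borrow)
  1-2-1 → 6 (borrow)
  0-5-1 → 2 (borrow)
  5-1-1 → 3
  5-2 → 3
  0-7 → 1 (borrow)
  5-0-1 → 4
  1-0 → 1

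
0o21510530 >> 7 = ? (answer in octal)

7 bits is not a whole number of base-8 digits; in binary: 10001101001000101011000 >> 7 = 1000110100100010.

0o106442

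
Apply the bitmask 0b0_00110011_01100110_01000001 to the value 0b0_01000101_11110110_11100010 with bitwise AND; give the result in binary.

AND bit by bit (1 only where both bits are 1):
  0010001011111011011100010
& 0001100110110011001000001
= 0000000010110011001000000

0b0000000010110011001000000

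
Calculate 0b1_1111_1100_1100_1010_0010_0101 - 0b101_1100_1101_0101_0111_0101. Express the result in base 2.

Subtract column by column in base 2:
  1-1 → 0
  0-0 → 0
  1-1 → 0
  0-0 → 0
  0-1 → 1 (borrow)
  1-1-1 → 1 (borrow)
  0-1-1 → 0 (borrow)
  0-0-1 → 1 (borrow)
  0-1-1 → 0 (borrow)
  1-0-1 → 0
  0-1 → 1 (borrow)
  1-0-1 → 0
  0-1 → 1 (borrow)
  0-0-1 → 1 (borrow)
  1-1-1 → 1 (borrow)
  1-1-1 → 1 (borrow)
  0-0-1 → 1 (borrow)
  0-0-1 → 1 (borrow)
  1-1-1 → 1 (borrow)
  1-1-1 → 1 (borrow)
  1-1-1 → 1 (borrow)
  1-0-1 → 0
  1-1 → 0
  1-0 → 1
  1-0 → 1

0b1100111111111010010110000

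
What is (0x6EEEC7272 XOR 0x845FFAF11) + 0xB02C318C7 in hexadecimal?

First 0x6EEEC7272 XOR 0x845FFAF11 = 0xEAB13DD63.
Add column by column in base 16, right to left:
  3+7 = A
  6+C = 2 carry 1
  D+8+1 = 6 carry 1
  D+1+1 = F
  3+3 = 6
  1+C = D
  B+2 = D
  A+0 = A
  E+B = 9 carry 1
  final carry 1

0x19ADD6F62A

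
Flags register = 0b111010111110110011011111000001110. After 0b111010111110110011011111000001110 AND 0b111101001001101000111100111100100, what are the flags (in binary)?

0b111000001000100000011100000000100

AND bit by bit (1 only where both bits are 1):
  111010111110110011011111000001110
& 111101001001101000111100111100100
= 111000001000100000011100000000100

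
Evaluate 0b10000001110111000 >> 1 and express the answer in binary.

0b1000000111011100

Right shift by 1: drop the 1 least-significant bit.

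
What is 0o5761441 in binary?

Each octal digit is 3 bits: 5=101 7=111 6=110 1=001 4=100 4=100 1=001.

0b101111110001100100001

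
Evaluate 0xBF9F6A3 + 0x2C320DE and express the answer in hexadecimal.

Add column by column in base 16, right to left:
  3+E = 1 carry 1
  A+D+1 = 8 carry 1
  6+0+1 = 7
  F+2 = 1 carry 1
  9+3+1 = D
  F+C = B carry 1
  B+2+1 = E

0xEBD1781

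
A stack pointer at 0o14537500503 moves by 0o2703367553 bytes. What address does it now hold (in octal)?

Add column by column in base 8, right to left:
  3+3 = 6
  0+5 = 5
  5+5 = 2 carry 1
  0+7+1 = 0 carry 1
  0+6+1 = 7
  5+3 = 0 carry 1
  7+3+1 = 3 carry 1
  3+0+1 = 4
  5+7 = 4 carry 1
  4+2+1 = 7
  1+0 = 1

0o17443070256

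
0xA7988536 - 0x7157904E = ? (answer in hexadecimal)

0x3640F4E8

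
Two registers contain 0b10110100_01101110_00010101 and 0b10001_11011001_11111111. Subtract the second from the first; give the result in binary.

Subtract column by column in base 2:
  1-1 → 0
  0-1 → 1 (borrow)
  1-1-1 → 1 (borrow)
  0-1-1 → 0 (borrow)
  1-1-1 → 1 (borrow)
  0-1-1 → 0 (borrow)
  0-1-1 → 0 (borrow)
  0-1-1 → 0 (borrow)
  0-1-1 → 0 (borrow)
  1-0-1 → 0
  1-0 → 1
  1-1 → 0
  0-1 → 1 (borrow)
  1-0-1 → 0
  1-1 → 0
  0-1 → 1 (borrow)
  0-1-1 → 0 (borrow)
  0-0-1 → 1 (borrow)
  1-0-1 → 0
  0-0 → 0
  1-1 → 0
  1-0 → 1
  0-0 → 0
  1-0 → 1

0b101000101001010000010110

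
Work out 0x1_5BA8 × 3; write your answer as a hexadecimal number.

0x412F8

Multiply each base-16 digit by 3, carrying:
  8×3 = 24 → write 8 carry 1
  A×3+1 = 31 → write F carry 1
  B×3+1 = 34 → write 2 carry 2
  5×3+2 = 17 → write 1 carry 1
  1×3+1 = 4 → write 4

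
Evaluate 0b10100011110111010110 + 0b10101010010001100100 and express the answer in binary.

Add column by column in base 2, right to left:
  0+0 = 0
  1+0 = 1
  1+1 = 0 carry 1
  0+0+1 = 1
  1+0 = 1
  0+1 = 1
  1+1 = 0 carry 1
  1+0+1 = 0 carry 1
  1+0+1 = 0 carry 1
  0+0+1 = 1
  1+1 = 0 carry 1
  1+0+1 = 0 carry 1
  1+0+1 = 0 carry 1
  1+1+1 = 1 carry 1
  0+0+1 = 1
  0+1 = 1
  0+0 = 0
  1+1 = 0 carry 1
  0+0+1 = 1
  1+1 = 0 carry 1
  final carry 1

0b101001110001000111010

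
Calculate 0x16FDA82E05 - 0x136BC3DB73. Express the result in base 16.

0x391E45292

Subtract column by column in base 16:
  5-3 → 2
  0-7 → 9 (borrow)
  E-B-1 → 2
  2-D → 5 (borrow)
  8-3-1 → 4
  A-C → E (borrow)
  D-B-1 → 1
  F-6 → 9
  6-3 → 3
  1-1 → 0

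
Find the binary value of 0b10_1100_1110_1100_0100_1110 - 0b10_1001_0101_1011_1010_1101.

0b111001000010100001

Subtract column by column in base 2:
  0-1 → 1 (borrow)
  1-0-1 → 0
  1-1 → 0
  1-1 → 0
  0-0 → 0
  0-1 → 1 (borrow)
  1-0-1 → 0
  0-1 → 1 (borrow)
  0-1-1 → 0 (borrow)
  0-1-1 → 0 (borrow)
  1-0-1 → 0
  1-1 → 0
  0-1 → 1 (borrow)
  1-0-1 → 0
  1-1 → 0
  1-0 → 1
  0-1 → 1 (borrow)
  0-0-1 → 1 (borrow)
  1-0-1 → 0
  1-1 → 0
  0-0 → 0
  1-1 → 0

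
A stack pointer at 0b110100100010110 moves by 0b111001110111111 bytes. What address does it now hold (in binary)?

Add column by column in base 2, right to left:
  0+1 = 1
  1+1 = 0 carry 1
  1+1+1 = 1 carry 1
  0+1+1 = 0 carry 1
  1+1+1 = 1 carry 1
  0+1+1 = 0 carry 1
  0+0+1 = 1
  0+1 = 1
  1+1 = 0 carry 1
  0+1+1 = 0 carry 1
  0+0+1 = 1
  1+0 = 1
  0+1 = 1
  1+1 = 0 carry 1
  1+1+1 = 1 carry 1
  final carry 1

0b1101110011010101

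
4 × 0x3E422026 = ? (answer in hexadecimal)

0xF9088098

Multiply each base-16 digit by 4, carrying:
  6×4 = 24 → write 8 carry 1
  2×4+1 = 9 → write 9
  0×4 = 0 → write 0
  2×4 = 8 → write 8
  2×4 = 8 → write 8
  4×4 = 16 → write 0 carry 1
  E×4+1 = 57 → write 9 carry 3
  3×4+3 = 15 → write F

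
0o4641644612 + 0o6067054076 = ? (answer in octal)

0o12730720710

Add column by column in base 8, right to left:
  2+6 = 0 carry 1
  1+7+1 = 1 carry 1
  6+0+1 = 7
  4+4 = 0 carry 1
  4+5+1 = 2 carry 1
  6+0+1 = 7
  1+7 = 0 carry 1
  4+6+1 = 3 carry 1
  6+0+1 = 7
  4+6 = 2 carry 1
  final carry 1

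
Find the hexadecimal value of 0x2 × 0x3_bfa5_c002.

0x77f4b8004

Multiply each base-16 digit by 2, carrying:
  2×2 = 4 → write 4
  0×2 = 0 → write 0
  0×2 = 0 → write 0
  c×2 = 24 → write 8 carry 1
  5×2+1 = 11 → write b
  a×2 = 20 → write 4 carry 1
  f×2+1 = 31 → write f carry 1
  b×2+1 = 23 → write 7 carry 1
  3×2+1 = 7 → write 7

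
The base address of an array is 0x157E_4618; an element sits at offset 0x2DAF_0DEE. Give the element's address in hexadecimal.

0x432D5406

Add column by column in base 16, right to left:
  8+E = 6 carry 1
  1+E+1 = 0 carry 1
  6+D+1 = 4 carry 1
  4+0+1 = 5
  E+F = D carry 1
  7+A+1 = 2 carry 1
  5+D+1 = 3 carry 1
  1+2+1 = 4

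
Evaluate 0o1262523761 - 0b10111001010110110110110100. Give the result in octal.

0o771235075

0b10111001010110110110110100 = 0o271266664 in octal.
Subtract column by column in base 8:
  1-4 → 5 (borrow)
  6-6-1 → 7 (borrow)
  7-6-1 → 0
  3-6 → 5 (borrow)
  2-6-1 → 3 (borrow)
  5-2-1 → 2
  2-1 → 1
  6-7 → 7 (borrow)
  2-2-1 → 7 (borrow)
  1-0-1 → 0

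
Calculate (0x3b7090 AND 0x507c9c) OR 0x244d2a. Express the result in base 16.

0x3b7090 AND 0x507c9c = 0x107090.
Then OR with 0x244d2a.

0x347dba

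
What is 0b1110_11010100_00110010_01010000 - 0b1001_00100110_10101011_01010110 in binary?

Subtract column by column in base 2:
  0-0 → 0
  0-1 → 1 (borrow)
  0-1-1 → 0 (borrow)
  0-0-1 → 1 (borrow)
  1-1-1 → 1 (borrow)
  0-0-1 → 1 (borrow)
  1-1-1 → 1 (borrow)
  0-0-1 → 1 (borrow)
  0-1-1 → 0 (borrow)
  1-1-1 → 1 (borrow)
  0-0-1 → 1 (borrow)
  0-1-1 → 0 (borrow)
  1-0-1 → 0
  1-1 → 0
  0-0 → 0
  0-1 → 1 (borrow)
  0-0-1 → 1 (borrow)
  0-1-1 → 0 (borrow)
  1-1-1 → 1 (borrow)
  0-0-1 → 1 (borrow)
  1-0-1 → 0
  0-1 → 1 (borrow)
  1-0-1 → 0
  1-0 → 1
  0-1 → 1 (borrow)
  1-0-1 → 0
  1-0 → 1
  1-1 → 0

0b101101011011000011011111010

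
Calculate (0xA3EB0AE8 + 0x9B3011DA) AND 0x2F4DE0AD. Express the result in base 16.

Add column by column in base 16, right to left:
  8+A = 2 carry 1
  E+D+1 = C carry 1
  A+1+1 = C
  0+1 = 1
  B+0 = B
  E+3 = 1 carry 1
  3+B+1 = F
  A+9 = 3 carry 1
  final carry 1
Sum = 0x13F1B1CC2; now AND with 0x2F4DE0AD:
  1&0=0, 3&2=2, F&F=F, 1&4=0, B&D=9, 1&E=0, C&0=0, C&A=8, 2&D=0

0x2F090080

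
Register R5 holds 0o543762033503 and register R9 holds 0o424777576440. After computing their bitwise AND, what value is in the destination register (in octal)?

0o400762032400

AND each oct digit independently (no carries):
  5&4=4, 4&2=0, 3&4=0, 7&7=7, 6&7=6, 2&7=2, 0&5=0, 3&7=3, 3&6=2, 5&4=4, 0&4=0, 3&0=0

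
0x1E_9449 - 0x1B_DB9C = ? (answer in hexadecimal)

Subtract column by column in base 16:
  9-C → D (borrow)
  4-9-1 → A (borrow)
  4-B-1 → 8 (borrow)
  9-D-1 → B (borrow)
  E-B-1 → 2
  1-1 → 0

0x2B8AD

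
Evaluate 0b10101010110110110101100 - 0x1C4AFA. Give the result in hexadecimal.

0x3922B2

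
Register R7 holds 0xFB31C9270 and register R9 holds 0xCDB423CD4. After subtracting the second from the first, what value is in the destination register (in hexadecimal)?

0x2D7DA559C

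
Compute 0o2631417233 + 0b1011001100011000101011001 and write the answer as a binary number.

0o2631417233 = 0b10110011001100001111010011011 in binary.
Add column by column in base 2, right to left:
  1+1 = 0 carry 1
  1+0+1 = 0 carry 1
  0+0+1 = 1
  1+1 = 0 carry 1
  1+1+1 = 1 carry 1
  0+0+1 = 1
  0+1 = 1
  1+0 = 1
  0+1 = 1
  1+0 = 1
  1+0 = 1
  1+0 = 1
  1+1 = 0 carry 1
  0+1+1 = 0 carry 1
  0+0+1 = 1
  0+0 = 0
  0+0 = 0
  1+1 = 0 carry 1
  1+1+1 = 1 carry 1
  0+0+1 = 1
  0+0 = 0
  1+1 = 0 carry 1
  1+1+1 = 1 carry 1
  0+0+1 = 1
  0+1 = 1
  1+0 = 1
  1+0 = 1
  0+0 = 0
  1+0 = 1

0b10111110011000100111111110100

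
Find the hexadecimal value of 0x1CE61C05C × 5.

Multiply each base-16 digit by 5, carrying:
  C×5 = 60 → write C carry 3
  5×5+3 = 28 → write C carry 1
  0×5+1 = 1 → write 1
  C×5 = 60 → write C carry 3
  1×5+3 = 8 → write 8
  6×5 = 30 → write E carry 1
  E×5+1 = 71 → write 7 carry 4
  C×5+4 = 64 → write 0 carry 4
  1×5+4 = 9 → write 9

0x907E8C1CC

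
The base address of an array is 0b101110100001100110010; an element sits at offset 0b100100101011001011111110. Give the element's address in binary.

0b101010011111011000110000

Add column by column in base 2, right to left:
  0+0 = 0
  1+1 = 0 carry 1
  0+1+1 = 0 carry 1
  0+1+1 = 0 carry 1
  1+1+1 = 1 carry 1
  1+1+1 = 1 carry 1
  0+1+1 = 0 carry 1
  0+1+1 = 0 carry 1
  1+0+1 = 0 carry 1
  1+1+1 = 1 carry 1
  0+0+1 = 1
  0+0 = 0
  0+1 = 1
  0+1 = 1
  1+0 = 1
  0+1 = 1
  1+0 = 1
  1+1 = 0 carry 1
  1+0+1 = 0 carry 1
  0+0+1 = 1
  1+1 = 0 carry 1
  0+0+1 = 1
  0+0 = 0
  0+1 = 1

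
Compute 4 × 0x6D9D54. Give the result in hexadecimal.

Multiply each base-16 digit by 4, carrying:
  4×4 = 16 → write 0 carry 1
  5×4+1 = 21 → write 5 carry 1
  D×4+1 = 53 → write 5 carry 3
  9×4+3 = 39 → write 7 carry 2
  D×4+2 = 54 → write 6 carry 3
  6×4+3 = 27 → write B carry 1
  remaining carry: 1

0x1B67550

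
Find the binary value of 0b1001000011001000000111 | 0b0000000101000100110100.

OR bit by bit (1 where either bit is 1):
  1001000011001000000111
| 0000000101000100110100
= 1001000111001100110111

0b1001000111001100110111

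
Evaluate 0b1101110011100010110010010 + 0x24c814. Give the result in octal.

0o167506646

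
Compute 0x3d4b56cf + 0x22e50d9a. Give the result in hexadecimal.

0x60306469

Add column by column in base 16, right to left:
  f+a = 9 carry 1
  c+9+1 = 6 carry 1
  6+d+1 = 4 carry 1
  5+0+1 = 6
  b+5 = 0 carry 1
  4+e+1 = 3 carry 1
  d+2+1 = 0 carry 1
  3+2+1 = 6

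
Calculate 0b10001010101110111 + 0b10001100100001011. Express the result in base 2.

0b100010111010000010

Add column by column in base 2, right to left:
  1+1 = 0 carry 1
  1+1+1 = 1 carry 1
  1+0+1 = 0 carry 1
  0+1+1 = 0 carry 1
  1+0+1 = 0 carry 1
  1+0+1 = 0 carry 1
  1+0+1 = 0 carry 1
  0+0+1 = 1
  1+1 = 0 carry 1
  0+0+1 = 1
  1+0 = 1
  0+1 = 1
  1+1 = 0 carry 1
  0+0+1 = 1
  0+0 = 0
  0+0 = 0
  1+1 = 0 carry 1
  final carry 1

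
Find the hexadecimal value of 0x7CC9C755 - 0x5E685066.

0x1E6176EF

Subtract column by column in base 16:
  5-6 → F (borrow)
  5-6-1 → E (borrow)
  7-0-1 → 6
  C-5 → 7
  9-8 → 1
  C-6 → 6
  C-E → E (borrow)
  7-5-1 → 1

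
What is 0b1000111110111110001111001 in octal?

0o107676171

Group the bits in threes: 001 000 111 110 111 110 001 111 001 → 107676171.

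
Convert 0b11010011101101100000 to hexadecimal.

Group the bits into nibbles: 1101 0011 1011 0110 0000 → D3B60.

0xD3B60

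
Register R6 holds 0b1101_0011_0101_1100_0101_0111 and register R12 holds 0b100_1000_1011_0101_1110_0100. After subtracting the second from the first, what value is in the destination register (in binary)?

Subtract column by column in base 2:
  1-0 → 1
  1-0 → 1
  1-1 → 0
  0-0 → 0
  1-0 → 1
  0-1 → 1 (borrow)
  1-1-1 → 1 (borrow)
  0-1-1 → 0 (borrow)
  0-1-1 → 0 (borrow)
  0-0-1 → 1 (borrow)
  1-1-1 → 1 (borrow)
  1-0-1 → 0
  1-1 → 0
  0-1 → 1 (borrow)
  1-0-1 → 0
  0-1 → 1 (borrow)
  1-0-1 → 0
  1-0 → 1
  0-0 → 0
  0-1 → 1 (borrow)
  1-0-1 → 0
  0-0 → 0
  1-1 → 0
  1-0 → 1

0b100010101010011001110011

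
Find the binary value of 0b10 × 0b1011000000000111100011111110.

Multiply each base-2 digit by 2, carrying:
  0×2 = 0 → write 0
  1×2 = 2 → write 0 carry 1
  1×2+1 = 3 → write 1 carry 1
  1×2+1 = 3 → write 1 carry 1
  1×2+1 = 3 → write 1 carry 1
  1×2+1 = 3 → write 1 carry 1
  1×2+1 = 3 → write 1 carry 1
  1×2+1 = 3 → write 1 carry 1
  0×2+1 = 1 → write 1
  0×2 = 0 → write 0
  0×2 = 0 → write 0
  1×2 = 2 → write 0 carry 1
  1×2+1 = 3 → write 1 carry 1
  1×2+1 = 3 → write 1 carry 1
  1×2+1 = 3 → write 1 carry 1
  0×2+1 = 1 → write 1
  0×2 = 0 → write 0
  0×2 = 0 → write 0
  0×2 = 0 → write 0
  0×2 = 0 → write 0
  0×2 = 0 → write 0
  0×2 = 0 → write 0
  0×2 = 0 → write 0
  0×2 = 0 → write 0
  1×2 = 2 → write 0 carry 1
  1×2+1 = 3 → write 1 carry 1
  0×2+1 = 1 → write 1
  1×2 = 2 → write 0 carry 1
  remaining carry: 1

0b10110000000001111000111111100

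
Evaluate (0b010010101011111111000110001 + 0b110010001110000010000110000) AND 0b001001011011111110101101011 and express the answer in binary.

0b11010000000001100001

Add column by column in base 2, right to left:
  1+0 = 1
  0+0 = 0
  0+0 = 0
  0+0 = 0
  1+1 = 0 carry 1
  1+1+1 = 1 carry 1
  0+0+1 = 1
  0+0 = 0
  0+0 = 0
  1+0 = 1
  1+1 = 0 carry 1
  1+0+1 = 0 carry 1
  1+0+1 = 0 carry 1
  1+0+1 = 0 carry 1
  1+0+1 = 0 carry 1
  1+0+1 = 0 carry 1
  1+1+1 = 1 carry 1
  0+1+1 = 0 carry 1
  1+1+1 = 1 carry 1
  0+0+1 = 1
  1+0 = 1
  0+0 = 0
  1+1 = 0 carry 1
  0+0+1 = 1
  0+0 = 0
  1+1 = 0 carry 1
  0+1+1 = 0 carry 1
  final carry 1
Sum = 0b1000100111010000001001100001; now AND with 0b001001011011111110101101011:
  1000100111010000001001100001
& 0001001011011111110101101011
= 0000000011010000000001100001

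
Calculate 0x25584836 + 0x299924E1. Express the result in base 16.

Add column by column in base 16, right to left:
  6+1 = 7
  3+E = 1 carry 1
  8+4+1 = D
  4+2 = 6
  8+9 = 1 carry 1
  5+9+1 = F
  5+9 = E
  2+2 = 4

0x4EF16D17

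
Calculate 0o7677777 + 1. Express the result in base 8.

0o7700000

The trailing 5 digits are 7 (max in base 8), so adding 1 cascades: they roll to 0 and the next digit up increments.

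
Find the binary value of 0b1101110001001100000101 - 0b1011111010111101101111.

0b1110110001110010110

Subtract column by column in base 2:
  1-1 → 0
  0-1 → 1 (borrow)
  1-1-1 → 1 (borrow)
  0-1-1 → 0 (borrow)
  0-0-1 → 1 (borrow)
  0-1-1 → 0 (borrow)
  0-1-1 → 0 (borrow)
  0-0-1 → 1 (borrow)
  1-1-1 → 1 (borrow)
  1-1-1 → 1 (borrow)
  0-1-1 → 0 (borrow)
  0-1-1 → 0 (borrow)
  1-0-1 → 0
  0-1 → 1 (borrow)
  0-0-1 → 1 (borrow)
  0-1-1 → 0 (borrow)
  1-1-1 → 1 (borrow)
  1-1-1 → 1 (borrow)
  1-1-1 → 1 (borrow)
  0-1-1 → 0 (borrow)
  1-0-1 → 0
  1-1 → 0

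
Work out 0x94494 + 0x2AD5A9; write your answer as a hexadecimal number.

0x341A3D

Add column by column in base 16, right to left:
  4+9 = D
  9+A = 3 carry 1
  4+5+1 = A
  4+D = 1 carry 1
  9+A+1 = 4 carry 1
  0+2+1 = 3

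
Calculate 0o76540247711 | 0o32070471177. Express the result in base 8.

0o76570677777

OR each oct digit independently (no carries):
  7|3=7, 6|2=6, 5|0=5, 4|7=7, 0|0=0, 2|4=6, 4|7=7, 7|1=7, 7|1=7, 1|7=7, 1|7=7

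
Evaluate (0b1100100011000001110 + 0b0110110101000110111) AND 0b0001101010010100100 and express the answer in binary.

Add column by column in base 2, right to left:
  0+1 = 1
  1+1 = 0 carry 1
  1+1+1 = 1 carry 1
  1+0+1 = 0 carry 1
  0+1+1 = 0 carry 1
  0+1+1 = 0 carry 1
  0+0+1 = 1
  0+0 = 0
  0+0 = 0
  1+1 = 0 carry 1
  1+0+1 = 0 carry 1
  0+1+1 = 0 carry 1
  0+0+1 = 1
  0+1 = 1
  1+1 = 0 carry 1
  0+0+1 = 1
  0+1 = 1
  1+1 = 0 carry 1
  1+0+1 = 0 carry 1
  final carry 1
Sum = 0b10011011000001000101; now AND with 0b0001101010010100100:
  10011011000001000101
& 00001101010010100100
= 00001001000000000100

0b1001000000000100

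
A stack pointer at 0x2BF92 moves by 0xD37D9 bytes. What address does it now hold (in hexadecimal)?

Add column by column in base 16, right to left:
  2+9 = B
  9+D = 6 carry 1
  F+7+1 = 7 carry 1
  B+3+1 = F
  2+D = F

0xFF76B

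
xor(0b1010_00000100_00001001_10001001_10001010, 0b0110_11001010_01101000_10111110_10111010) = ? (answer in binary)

0b110011001110011000010011011100110000

XOR bit by bit (1 where the bits differ):
  101000000100000010011000100110001010
^ 011011001010011010001011111010111010
= 110011001110011000010011011100110000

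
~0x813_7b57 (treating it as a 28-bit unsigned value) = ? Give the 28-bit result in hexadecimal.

0x7ec84a8

Each hex digit d becomes f−d:
  8→7, 1→e, 3→c, 7→8, b→4, 5→a, 7→8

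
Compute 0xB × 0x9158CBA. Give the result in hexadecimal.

0x63ED0BFE

Multiply each base-16 digit by 11, carrying:
  A×11 = 110 → write E carry 6
  B×11+6 = 127 → write F carry 7
  C×11+7 = 139 → write B carry 8
  8×11+8 = 96 → write 0 carry 6
  5×11+6 = 61 → write D carry 3
  1×11+3 = 14 → write E
  9×11 = 99 → write 3 carry 6
  remaining carry: 6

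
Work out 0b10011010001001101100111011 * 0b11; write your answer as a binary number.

Multiply each base-2 digit by 3, carrying:
  1×3 = 3 → write 1 carry 1
  1×3+1 = 4 → write 0 carry 2
  0×3+2 = 2 → write 0 carry 1
  1×3+1 = 4 → write 0 carry 2
  1×3+2 = 5 → write 1 carry 2
  1×3+2 = 5 → write 1 carry 2
  0×3+2 = 2 → write 0 carry 1
  0×3+1 = 1 → write 1
  1×3 = 3 → write 1 carry 1
  1×3+1 = 4 → write 0 carry 2
  0×3+2 = 2 → write 0 carry 1
  1×3+1 = 4 → write 0 carry 2
  1×3+2 = 5 → write 1 carry 2
  0×3+2 = 2 → write 0 carry 1
  0×3+1 = 1 → write 1
  1×3 = 3 → write 1 carry 1
  0×3+1 = 1 → write 1
  0×3 = 0 → write 0
  0×3 = 0 → write 0
  1×3 = 3 → write 1 carry 1
  0×3+1 = 1 → write 1
  1×3 = 3 → write 1 carry 1
  1×3+1 = 4 → write 0 carry 2
  0×3+2 = 2 → write 0 carry 1
  0×3+1 = 1 → write 1
  1×3 = 3 → write 1 carry 1
  remaining carry: 1

0b111001110011101000110110001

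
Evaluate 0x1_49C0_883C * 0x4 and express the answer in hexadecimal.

Multiply each base-16 digit by 4, carrying:
  C×4 = 48 → write 0 carry 3
  3×4+3 = 15 → write F
  8×4 = 32 → write 0 carry 2
  8×4+2 = 34 → write 2 carry 2
  0×4+2 = 2 → write 2
  C×4 = 48 → write 0 carry 3
  9×4+3 = 39 → write 7 carry 2
  4×4+2 = 18 → write 2 carry 1
  1×4+1 = 5 → write 5

0x5270220F0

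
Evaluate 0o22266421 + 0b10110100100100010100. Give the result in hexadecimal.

0o22266421 = 0x496D11 in hexadecimal.
0b10110100100100010100 = 0xB4914 in hexadecimal.
Add column by column in base 16, right to left:
  1+4 = 5
  1+1 = 2
  D+9 = 6 carry 1
  6+4+1 = B
  9+B = 4 carry 1
  4+0+1 = 5

0x54B625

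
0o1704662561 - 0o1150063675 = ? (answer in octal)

Subtract column by column in base 8:
  1-5 → 4 (borrow)
  6-7-1 → 6 (borrow)
  5-6-1 → 6 (borrow)
  2-3-1 → 6 (borrow)
  6-6-1 → 7 (borrow)
  6-0-1 → 5
  4-0 → 4
  0-5 → 3 (borrow)
  7-1-1 → 5
  1-1 → 0

0o534576664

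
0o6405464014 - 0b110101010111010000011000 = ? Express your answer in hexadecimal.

0o6405464014 = 0x3416680c in hexadecimal.
0b110101010111010000011000 = 0xd57418 in hexadecimal.
Subtract column by column in base 16:
  c-8 → 4
  0-1 → f (borrow)
  8-4-1 → 3
  6-7 → f (borrow)
  6-5-1 → 0
  1-d → 4 (borrow)
  4-0-1 → 3
  3-0 → 3

0x3340f3f4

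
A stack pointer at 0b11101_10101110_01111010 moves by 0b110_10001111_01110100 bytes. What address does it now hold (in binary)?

Add column by column in base 2, right to left:
  0+0 = 0
  1+0 = 1
  0+1 = 1
  1+0 = 1
  1+1 = 0 carry 1
  1+1+1 = 1 carry 1
  1+1+1 = 1 carry 1
  0+0+1 = 1
  0+1 = 1
  1+1 = 0 carry 1
  1+1+1 = 1 carry 1
  1+1+1 = 1 carry 1
  0+0+1 = 1
  1+0 = 1
  0+0 = 0
  1+1 = 0 carry 1
  1+0+1 = 0 carry 1
  0+1+1 = 0 carry 1
  1+1+1 = 1 carry 1
  1+0+1 = 0 carry 1
  1+0+1 = 0 carry 1
  final carry 1

0b1001000011110111101110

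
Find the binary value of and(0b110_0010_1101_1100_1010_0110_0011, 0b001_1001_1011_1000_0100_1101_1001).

AND bit by bit (1 only where both bits are 1):
  110001011011100101001100011
& 001100110111000010011011001
= 000000010011000000001000001

0b000000010011000000001000001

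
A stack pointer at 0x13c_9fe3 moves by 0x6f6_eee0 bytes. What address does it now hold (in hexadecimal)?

Add column by column in base 16, right to left:
  3+0 = 3
  e+e = c carry 1
  f+e+1 = e carry 1
  9+e+1 = 8 carry 1
  c+6+1 = 3 carry 1
  3+f+1 = 3 carry 1
  1+6+1 = 8

0x8338ec3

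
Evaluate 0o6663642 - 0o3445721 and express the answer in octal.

0o3215721

Subtract column by column in base 8:
  2-1 → 1
  4-2 → 2
  6-7 → 7 (borrow)
  3-5-1 → 5 (borrow)
  6-4-1 → 1
  6-4 → 2
  6-3 → 3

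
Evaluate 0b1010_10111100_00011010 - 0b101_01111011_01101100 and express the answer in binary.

0b1010100000010101110

Subtract column by column in base 2:
  0-0 → 0
  1-0 → 1
  0-1 → 1 (borrow)
  1-1-1 → 1 (borrow)
  1-0-1 → 0
  0-1 → 1 (borrow)
  0-1-1 → 0 (borrow)
  0-0-1 → 1 (borrow)
  0-1-1 → 0 (borrow)
  0-1-1 → 0 (borrow)
  1-0-1 → 0
  1-1 → 0
  1-1 → 0
  1-1 → 0
  0-1 → 1 (borrow)
  1-0-1 → 0
  0-1 → 1 (borrow)
  1-0-1 → 0
  0-1 → 1 (borrow)
  1-0-1 → 0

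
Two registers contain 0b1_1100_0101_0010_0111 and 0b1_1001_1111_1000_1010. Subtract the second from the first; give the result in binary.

0b10010110011101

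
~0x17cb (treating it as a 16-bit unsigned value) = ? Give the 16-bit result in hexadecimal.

Each hex digit d becomes f−d:
  1→e, 7→8, c→3, b→4

0xe834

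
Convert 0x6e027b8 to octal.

0o670023670

Expand each hex digit to 4 bits: 6=0110 e=1110 0=0000 2=0010 7=0111 b=1011 8=1000.
Group the bits in threes: 110 111 000 000 010 011 110 111 000 → 670023670.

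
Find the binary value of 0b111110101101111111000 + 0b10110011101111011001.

Add column by column in base 2, right to left:
  0+1 = 1
  0+0 = 0
  0+0 = 0
  1+1 = 0 carry 1
  1+1+1 = 1 carry 1
  1+0+1 = 0 carry 1
  1+1+1 = 1 carry 1
  1+1+1 = 1 carry 1
  1+1+1 = 1 carry 1
  1+1+1 = 1 carry 1
  0+0+1 = 1
  1+1 = 0 carry 1
  1+1+1 = 1 carry 1
  0+1+1 = 0 carry 1
  1+0+1 = 0 carry 1
  0+0+1 = 1
  1+1 = 0 carry 1
  1+1+1 = 1 carry 1
  1+0+1 = 0 carry 1
  1+1+1 = 1 carry 1
  1+0+1 = 0 carry 1
  final carry 1

0b1010101001011111010001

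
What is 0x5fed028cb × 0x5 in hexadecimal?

Multiply each base-16 digit by 5, carrying:
  b×5 = 55 → write 7 carry 3
  c×5+3 = 63 → write f carry 3
  8×5+3 = 43 → write b carry 2
  2×5+2 = 12 → write c
  0×5 = 0 → write 0
  d×5 = 65 → write 1 carry 4
  e×5+4 = 74 → write a carry 4
  f×5+4 = 79 → write f carry 4
  5×5+4 = 29 → write d carry 1
  remaining carry: 1

0x1dfa10cbf7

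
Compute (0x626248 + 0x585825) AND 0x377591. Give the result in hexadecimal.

0x323001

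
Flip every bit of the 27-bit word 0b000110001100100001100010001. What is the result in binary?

0b111001110011011110011101110

Invert each bit: 000110001100100001100010001 → 111001110011011110011101110.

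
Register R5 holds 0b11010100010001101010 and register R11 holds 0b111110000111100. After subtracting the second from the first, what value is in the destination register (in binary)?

Subtract column by column in base 2:
  0-0 → 0
  1-0 → 1
  0-1 → 1 (borrow)
  1-1-1 → 1 (borrow)
  0-1-1 → 0 (borrow)
  1-1-1 → 1 (borrow)
  1-0-1 → 0
  0-0 → 0
  0-0 → 0
  0-0 → 0
  1-1 → 0
  0-1 → 1 (borrow)
  0-1-1 → 0 (borrow)
  0-1-1 → 0 (borrow)
  1-1-1 → 1 (borrow)
  0-0-1 → 1 (borrow)
  1-0-1 → 0
  0-0 → 0
  1-0 → 1
  1-0 → 1

0b11001100100000101110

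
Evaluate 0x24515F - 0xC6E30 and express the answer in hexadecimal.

0x17E32F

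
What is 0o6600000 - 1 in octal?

0o6577777

The trailing 5 digits are 0, so subtracting 1 borrows through: they become 7 and the next digit up decrements.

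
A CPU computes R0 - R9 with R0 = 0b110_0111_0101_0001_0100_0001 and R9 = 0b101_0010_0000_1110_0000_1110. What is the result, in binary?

Subtract column by column in base 2:
  1-0 → 1
  0-1 → 1 (borrow)
  0-1-1 → 0 (borrow)
  0-1-1 → 0 (borrow)
  0-0-1 → 1 (borrow)
  0-0-1 → 1 (borrow)
  1-0-1 → 0
  0-0 → 0
  1-0 → 1
  0-1 → 1 (borrow)
  0-1-1 → 0 (borrow)
  0-1-1 → 0 (borrow)
  1-0-1 → 0
  0-0 → 0
  1-0 → 1
  0-0 → 0
  1-0 → 1
  1-1 → 0
  1-0 → 1
  0-0 → 0
  0-1 → 1 (borrow)
  1-0-1 → 0
  1-1 → 0

0b101010100001100110011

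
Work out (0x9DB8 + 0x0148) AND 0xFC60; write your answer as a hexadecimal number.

Add column by column in base 16, right to left:
  8+8 = 0 carry 1
  B+4+1 = 0 carry 1
  D+1+1 = F
  9+0 = 9
Sum = 0x9F00; now AND with 0xFC60:
  9&F=9, F&C=C, 0&6=0, 0&0=0

0x9C00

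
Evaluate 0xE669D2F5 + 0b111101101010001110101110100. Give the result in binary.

0xE669D2F5 = 0b11100110011010011101001011110101 in binary.
Add column by column in base 2, right to left:
  1+0 = 1
  0+0 = 0
  1+1 = 0 carry 1
  0+0+1 = 1
  1+1 = 0 carry 1
  1+1+1 = 1 carry 1
  1+1+1 = 1 carry 1
  1+0+1 = 0 carry 1
  0+1+1 = 0 carry 1
  1+0+1 = 0 carry 1
  0+1+1 = 0 carry 1
  0+1+1 = 0 carry 1
  1+1+1 = 1 carry 1
  0+0+1 = 1
  1+0 = 1
  1+0 = 1
  1+1 = 0 carry 1
  0+0+1 = 1
  0+1 = 1
  1+0 = 1
  0+1 = 1
  1+1 = 0 carry 1
  1+0+1 = 0 carry 1
  0+1+1 = 0 carry 1
  0+1+1 = 0 carry 1
  1+1+1 = 1 carry 1
  1+1+1 = 1 carry 1
  0+0+1 = 1
  0+0 = 0
  1+0 = 1
  1+0 = 1
  1+0 = 1

0b11101110000111101111000001101001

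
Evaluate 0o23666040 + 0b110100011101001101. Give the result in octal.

0b110100011101001101 = 0o643515 in octal.
Add column by column in base 8, right to left:
  0+5 = 5
  4+1 = 5
  0+5 = 5
  6+3 = 1 carry 1
  6+4+1 = 3 carry 1
  6+6+1 = 5 carry 1
  3+0+1 = 4
  2+0 = 2

0o24531555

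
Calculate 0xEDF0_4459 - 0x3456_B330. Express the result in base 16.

0xB9999129

Subtract column by column in base 16:
  9-0 → 9
  5-3 → 2
  4-3 → 1
  4-B → 9 (borrow)
  0-6-1 → 9 (borrow)
  F-5-1 → 9
  D-4 → 9
  E-3 → B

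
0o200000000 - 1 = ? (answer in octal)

The trailing 8 digits are 0, so subtracting 1 borrows through: they become 7 and the next digit up decrements.

0o177777777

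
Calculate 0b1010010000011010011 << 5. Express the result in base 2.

0b101001000001101001100000

Left shift by 5: append 5 zero bits.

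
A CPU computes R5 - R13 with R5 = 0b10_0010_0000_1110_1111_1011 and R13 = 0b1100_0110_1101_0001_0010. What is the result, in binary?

0b101011010000111101001

Subtract column by column in base 2:
  1-0 → 1
  1-1 → 0
  0-0 → 0
  1-0 → 1
  1-1 → 0
  1-0 → 1
  1-0 → 1
  1-0 → 1
  0-1 → 1 (borrow)
  1-0-1 → 0
  1-1 → 0
  1-1 → 0
  0-0 → 0
  0-1 → 1 (borrow)
  0-1-1 → 0 (borrow)
  0-0-1 → 1 (borrow)
  0-0-1 → 1 (borrow)
  1-0-1 → 0
  0-1 → 1 (borrow)
  0-1-1 → 0 (borrow)
  0-0-1 → 1 (borrow)
  1-0-1 → 0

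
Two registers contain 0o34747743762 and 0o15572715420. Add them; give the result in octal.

Add column by column in base 8, right to left:
  2+0 = 2
  6+2 = 0 carry 1
  7+4+1 = 4 carry 1
  3+5+1 = 1 carry 1
  4+1+1 = 6
  7+7 = 6 carry 1
  7+2+1 = 2 carry 1
  4+7+1 = 4 carry 1
  7+5+1 = 5 carry 1
  4+5+1 = 2 carry 1
  3+1+1 = 5

0o52542661402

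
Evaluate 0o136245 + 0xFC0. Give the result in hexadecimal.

0xCC65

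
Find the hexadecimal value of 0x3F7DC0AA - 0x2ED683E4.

Subtract column by column in base 16:
  A-4 → 6
  A-E → C (borrow)
  0-3-1 → C (borrow)
  C-8-1 → 3
  D-6 → 7
  7-D → A (borrow)
  F-E-1 → 0
  3-2 → 1

0x10A73CC6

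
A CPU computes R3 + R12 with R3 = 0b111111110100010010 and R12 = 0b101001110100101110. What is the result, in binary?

0b1101001101001000000

Add column by column in base 2, right to left:
  0+0 = 0
  1+1 = 0 carry 1
  0+1+1 = 0 carry 1
  0+1+1 = 0 carry 1
  1+0+1 = 0 carry 1
  0+1+1 = 0 carry 1
  0+0+1 = 1
  0+0 = 0
  1+1 = 0 carry 1
  0+0+1 = 1
  1+1 = 0 carry 1
  1+1+1 = 1 carry 1
  1+1+1 = 1 carry 1
  1+0+1 = 0 carry 1
  1+0+1 = 0 carry 1
  1+1+1 = 1 carry 1
  1+0+1 = 0 carry 1
  1+1+1 = 1 carry 1
  final carry 1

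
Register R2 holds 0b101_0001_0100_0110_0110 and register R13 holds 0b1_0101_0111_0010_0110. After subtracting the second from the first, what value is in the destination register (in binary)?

0b111011110101000000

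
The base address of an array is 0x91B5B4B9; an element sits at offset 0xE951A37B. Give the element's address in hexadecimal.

0x17B075834

Add column by column in base 16, right to left:
  9+B = 4 carry 1
  B+7+1 = 3 carry 1
  4+3+1 = 8
  B+A = 5 carry 1
  5+1+1 = 7
  B+5 = 0 carry 1
  1+9+1 = B
  9+E = 7 carry 1
  final carry 1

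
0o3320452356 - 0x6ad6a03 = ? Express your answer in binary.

0b10100100101001110101011101011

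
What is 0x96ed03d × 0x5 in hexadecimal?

Multiply each base-16 digit by 5, carrying:
  d×5 = 65 → write 1 carry 4
  3×5+4 = 19 → write 3 carry 1
  0×5+1 = 1 → write 1
  d×5 = 65 → write 1 carry 4
  e×5+4 = 74 → write a carry 4
  6×5+4 = 34 → write 2 carry 2
  9×5+2 = 47 → write f carry 2
  remaining carry: 2

0x2f2a1131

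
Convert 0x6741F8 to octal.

0o31640770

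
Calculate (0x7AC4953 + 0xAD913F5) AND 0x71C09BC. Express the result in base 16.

Add column by column in base 16, right to left:
  3+5 = 8
  5+F = 4 carry 1
  9+3+1 = D
  4+1 = 5
  C+9 = 5 carry 1
  A+D+1 = 8 carry 1
  7+A+1 = 2 carry 1
  final carry 1
Sum = 0x12855D48; now AND with 0x71C09BC:
  1&0=0, 2&7=2, 8&1=0, 5&C=4, 5&0=0, D&9=9, 4&B=0, 8&C=8

0x2040908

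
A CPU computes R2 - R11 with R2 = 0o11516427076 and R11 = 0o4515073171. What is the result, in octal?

0o5001333705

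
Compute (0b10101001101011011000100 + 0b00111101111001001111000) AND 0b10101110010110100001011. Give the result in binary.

Add column by column in base 2, right to left:
  0+0 = 0
  0+0 = 0
  1+0 = 1
  0+1 = 1
  0+1 = 1
  0+1 = 1
  1+1 = 0 carry 1
  1+0+1 = 0 carry 1
  0+0+1 = 1
  1+1 = 0 carry 1
  1+0+1 = 0 carry 1
  0+0+1 = 1
  1+1 = 0 carry 1
  0+1+1 = 0 carry 1
  1+1+1 = 1 carry 1
  1+1+1 = 1 carry 1
  0+0+1 = 1
  0+1 = 1
  1+1 = 0 carry 1
  0+1+1 = 0 carry 1
  1+1+1 = 1 carry 1
  0+0+1 = 1
  1+0 = 1
Sum = 0b11100111100100100111100; now AND with 0b10101110010110100001011:
  11100111100100100111100
& 10101110010110100001011
= 10100110000100100001000

0b10100110000100100001000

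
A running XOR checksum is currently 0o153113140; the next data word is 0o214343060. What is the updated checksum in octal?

0o347250120

XOR each oct digit independently (no carries):
  1^2=3, 5^1=4, 3^4=7, 1^3=2, 1^4=5, 3^3=0, 1^0=1, 4^6=2, 0^0=0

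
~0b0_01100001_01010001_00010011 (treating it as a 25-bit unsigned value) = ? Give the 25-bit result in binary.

Invert each bit: 0011000010101000100010011 → 1100111101010111011101100.

0b1100111101010111011101100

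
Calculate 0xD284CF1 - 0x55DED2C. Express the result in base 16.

Subtract column by column in base 16:
  1-C → 5 (borrow)
  F-2-1 → C
  C-D → F (borrow)
  4-E-1 → 5 (borrow)
  8-D-1 → A (borrow)
  2-5-1 → C (borrow)
  D-5-1 → 7

0x7CA5FC5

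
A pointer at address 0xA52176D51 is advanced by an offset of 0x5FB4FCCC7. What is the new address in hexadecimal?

0x104D673A18

Add column by column in base 16, right to left:
  1+7 = 8
  5+C = 1 carry 1
  D+C+1 = A carry 1
  6+C+1 = 3 carry 1
  7+F+1 = 7 carry 1
  1+4+1 = 6
  2+B = D
  5+F = 4 carry 1
  A+5+1 = 0 carry 1
  final carry 1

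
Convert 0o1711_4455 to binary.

0b1111001001100100101101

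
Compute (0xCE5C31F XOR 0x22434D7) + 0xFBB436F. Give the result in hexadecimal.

First 0xCE5C31F XOR 0x22434D7 = 0xEC1F7C8.
Add column by column in base 16, right to left:
  8+F = 7 carry 1
  C+6+1 = 3 carry 1
  7+3+1 = B
  F+4 = 3 carry 1
  1+B+1 = D
  C+B = 7 carry 1
  E+F+1 = E carry 1
  final carry 1

0x1E7D3B37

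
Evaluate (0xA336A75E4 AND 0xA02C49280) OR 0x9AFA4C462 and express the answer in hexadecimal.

0xBAFE4D4E2

0xA336A75E4 AND 0xA02C49280 = 0xA02401080.
Then OR with 0x9AFA4C462.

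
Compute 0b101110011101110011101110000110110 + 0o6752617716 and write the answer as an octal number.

0b101110011101110011101110000110110 = 0o56356356066 in octal.
Add column by column in base 8, right to left:
  6+6 = 4 carry 1
  6+1+1 = 0 carry 1
  0+7+1 = 0 carry 1
  6+7+1 = 6 carry 1
  5+1+1 = 7
  3+6 = 1 carry 1
  6+2+1 = 1 carry 1
  5+5+1 = 3 carry 1
  3+7+1 = 3 carry 1
  6+6+1 = 5 carry 1
  5+0+1 = 6

0o65331176004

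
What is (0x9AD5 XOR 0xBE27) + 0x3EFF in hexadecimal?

0x63F1

First 0x9AD5 XOR 0xBE27 = 0x24F2.
Add column by column in base 16, right to left:
  2+F = 1 carry 1
  F+F+1 = F carry 1
  4+E+1 = 3 carry 1
  2+3+1 = 6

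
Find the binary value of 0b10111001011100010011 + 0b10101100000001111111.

Add column by column in base 2, right to left:
  1+1 = 0 carry 1
  1+1+1 = 1 carry 1
  0+1+1 = 0 carry 1
  0+1+1 = 0 carry 1
  1+1+1 = 1 carry 1
  0+1+1 = 0 carry 1
  0+1+1 = 0 carry 1
  0+0+1 = 1
  1+0 = 1
  1+0 = 1
  1+0 = 1
  0+0 = 0
  1+0 = 1
  0+0 = 0
  0+1 = 1
  1+1 = 0 carry 1
  1+0+1 = 0 carry 1
  1+1+1 = 1 carry 1
  0+0+1 = 1
  1+1 = 0 carry 1
  final carry 1

0b101100101011110010010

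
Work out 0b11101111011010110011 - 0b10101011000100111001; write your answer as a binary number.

0b1000100010101111010

Subtract column by column in base 2:
  1-1 → 0
  1-0 → 1
  0-0 → 0
  0-1 → 1 (borrow)
  1-1-1 → 1 (borrow)
  1-1-1 → 1 (borrow)
  0-0-1 → 1 (borrow)
  1-0-1 → 0
  0-1 → 1 (borrow)
  1-0-1 → 0
  1-0 → 1
  0-0 → 0
  1-1 → 0
  1-1 → 0
  1-0 → 1
  1-1 → 0
  0-0 → 0
  1-1 → 0
  1-0 → 1
  1-1 → 0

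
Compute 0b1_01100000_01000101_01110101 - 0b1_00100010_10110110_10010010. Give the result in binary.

0b1111011000111011100011

Subtract column by column in base 2:
  1-0 → 1
  0-1 → 1 (borrow)
  1-0-1 → 0
  0-0 → 0
  1-1 → 0
  1-0 → 1
  1-0 → 1
  0-1 → 1 (borrow)
  1-0-1 → 0
  0-1 → 1 (borrow)
  1-1-1 → 1 (borrow)
  0-0-1 → 1 (borrow)
  0-1-1 → 0 (borrow)
  0-1-1 → 0 (borrow)
  1-0-1 → 0
  0-1 → 1 (borrow)
  0-0-1 → 1 (borrow)
  0-1-1 → 0 (borrow)
  0-0-1 → 1 (borrow)
  0-0-1 → 1 (borrow)
  0-0-1 → 1 (borrow)
  1-1-1 → 1 (borrow)
  1-0-1 → 0
  0-0 → 0
  1-1 → 0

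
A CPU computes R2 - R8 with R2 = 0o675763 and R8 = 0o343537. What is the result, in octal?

0o332224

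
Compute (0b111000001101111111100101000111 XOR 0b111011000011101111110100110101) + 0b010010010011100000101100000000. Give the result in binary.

0b10101100001110000111101110010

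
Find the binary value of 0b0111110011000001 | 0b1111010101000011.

0b1111110111000011

OR bit by bit (1 where either bit is 1):
  0111110011000001
| 1111010101000011
= 1111110111000011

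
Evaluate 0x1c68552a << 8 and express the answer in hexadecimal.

0x1c68552a00

Shifting left by 8 bits = 2 hex digits: append 2 zeros.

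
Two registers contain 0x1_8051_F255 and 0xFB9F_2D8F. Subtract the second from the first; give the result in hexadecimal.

Subtract column by column in base 16:
  5-F → 6 (borrow)
  5-8-1 → C (borrow)
  2-D-1 → 4 (borrow)
  F-2-1 → C
  1-F → 2 (borrow)
  5-9-1 → B (borrow)
  0-B-1 → 4 (borrow)
  8-F-1 → 8 (borrow)
  1-0-1 → 0

0x84B2C4C6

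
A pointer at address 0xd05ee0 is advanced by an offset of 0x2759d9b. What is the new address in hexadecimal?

Add column by column in base 16, right to left:
  0+b = b
  e+9 = 7 carry 1
  e+d+1 = c carry 1
  5+9+1 = f
  0+5 = 5
  d+7 = 4 carry 1
  0+2+1 = 3

0x345fc7b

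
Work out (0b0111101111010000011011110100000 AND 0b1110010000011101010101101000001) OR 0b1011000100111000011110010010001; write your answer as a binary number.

0b0111101111010000011011110100000 AND 0b1110010000011101010101101000001 = 0b0110000000010000010001100000000.
Then OR with 0b1011000100111000011110010010001.

0b1111000100111000011111110010001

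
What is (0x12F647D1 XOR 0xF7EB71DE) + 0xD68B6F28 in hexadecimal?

0x1BBA8A537

First 0x12F647D1 XOR 0xF7EB71DE = 0xE51D360F.
Add column by column in base 16, right to left:
  F+8 = 7 carry 1
  0+2+1 = 3
  6+F = 5 carry 1
  3+6+1 = A
  D+B = 8 carry 1
  1+8+1 = A
  5+6 = B
  E+D = B carry 1
  final carry 1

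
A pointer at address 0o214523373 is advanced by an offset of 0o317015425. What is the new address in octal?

Add column by column in base 8, right to left:
  3+5 = 0 carry 1
  7+2+1 = 2 carry 1
  3+4+1 = 0 carry 1
  3+5+1 = 1 carry 1
  2+1+1 = 4
  5+0 = 5
  4+7 = 3 carry 1
  1+1+1 = 3
  2+3 = 5

0o533541020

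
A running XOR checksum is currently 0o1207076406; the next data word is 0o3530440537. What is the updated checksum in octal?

0o2737436131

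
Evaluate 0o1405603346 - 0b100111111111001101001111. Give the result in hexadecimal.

0xB771397

0o1405603346 = 0xC1706E6 in hexadecimal.
0b100111111111001101001111 = 0x9FF34F in hexadecimal.
Subtract column by column in base 16:
  6-F → 7 (borrow)
  E-4-1 → 9
  6-3 → 3
  0-F → 1 (borrow)
  7-F-1 → 7 (borrow)
  1-9-1 → 7 (borrow)
  C-0-1 → B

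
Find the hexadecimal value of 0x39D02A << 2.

2 bits is not a whole number of base-16 digits; in binary: 1110011101000000101010 << 2 = 111001110100000010101000.

0xE740A8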